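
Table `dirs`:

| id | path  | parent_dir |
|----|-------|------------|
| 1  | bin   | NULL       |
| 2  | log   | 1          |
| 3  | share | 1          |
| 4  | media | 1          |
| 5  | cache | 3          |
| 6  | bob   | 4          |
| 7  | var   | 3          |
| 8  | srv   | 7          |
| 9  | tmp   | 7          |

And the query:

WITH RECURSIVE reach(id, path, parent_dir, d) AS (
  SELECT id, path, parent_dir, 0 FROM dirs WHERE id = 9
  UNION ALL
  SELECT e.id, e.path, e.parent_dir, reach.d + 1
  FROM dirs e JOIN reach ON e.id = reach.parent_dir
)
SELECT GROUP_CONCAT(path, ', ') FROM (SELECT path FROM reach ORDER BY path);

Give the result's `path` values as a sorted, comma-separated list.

bin, share, tmp, var

Base: id=9 (tmp), parent_dir=7, d 0.
Iteration 1: join on id=7 -> var (id 7, parent_dir=3, d 1).
Iteration 2: join on id=3 -> share (id 3, parent_dir=1, d 2).
Iteration 3: join on id=1 -> bin (id 1, parent_dir=NULL, d 3).
Iteration 4: parent_dir is NULL; no match; recursion stops.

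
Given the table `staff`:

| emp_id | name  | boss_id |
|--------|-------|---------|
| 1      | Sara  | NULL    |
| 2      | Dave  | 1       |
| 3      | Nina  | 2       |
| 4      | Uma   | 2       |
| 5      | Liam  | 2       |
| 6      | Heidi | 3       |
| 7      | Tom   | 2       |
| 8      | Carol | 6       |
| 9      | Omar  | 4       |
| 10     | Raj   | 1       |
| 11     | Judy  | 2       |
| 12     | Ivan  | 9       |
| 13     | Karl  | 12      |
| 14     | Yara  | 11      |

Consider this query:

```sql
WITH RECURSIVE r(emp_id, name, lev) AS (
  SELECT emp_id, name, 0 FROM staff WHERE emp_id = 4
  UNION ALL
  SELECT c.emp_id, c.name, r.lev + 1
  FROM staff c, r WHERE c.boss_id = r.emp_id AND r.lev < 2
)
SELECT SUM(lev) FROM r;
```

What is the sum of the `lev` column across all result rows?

Base: emp_id=4 (Uma) at lev 0.
Iteration 1: rows with boss_id in {4} -> Omar (id 9, lev 1).
Iteration 2: rows with boss_id in {9} -> Ivan (id 12, lev 2).
Iteration 3: lev < 2 fails for all current rows; recursion stops.
SUM(lev) = 0 + 1 + 2 = 3.

3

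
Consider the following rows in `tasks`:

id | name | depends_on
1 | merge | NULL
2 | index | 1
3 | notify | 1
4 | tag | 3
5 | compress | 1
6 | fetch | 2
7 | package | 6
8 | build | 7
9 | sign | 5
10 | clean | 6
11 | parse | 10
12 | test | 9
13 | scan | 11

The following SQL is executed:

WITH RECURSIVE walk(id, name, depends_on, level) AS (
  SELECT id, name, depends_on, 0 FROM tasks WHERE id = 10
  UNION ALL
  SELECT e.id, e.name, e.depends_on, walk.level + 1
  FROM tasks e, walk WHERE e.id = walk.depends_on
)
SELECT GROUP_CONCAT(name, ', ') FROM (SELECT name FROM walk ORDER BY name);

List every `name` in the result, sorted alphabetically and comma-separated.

Base: id=10 (clean), depends_on=6, level 0.
Iteration 1: join on id=6 -> fetch (id 6, depends_on=2, level 1).
Iteration 2: join on id=2 -> index (id 2, depends_on=1, level 2).
Iteration 3: join on id=1 -> merge (id 1, depends_on=NULL, level 3).
Iteration 4: depends_on is NULL; no match; recursion stops.

clean, fetch, index, merge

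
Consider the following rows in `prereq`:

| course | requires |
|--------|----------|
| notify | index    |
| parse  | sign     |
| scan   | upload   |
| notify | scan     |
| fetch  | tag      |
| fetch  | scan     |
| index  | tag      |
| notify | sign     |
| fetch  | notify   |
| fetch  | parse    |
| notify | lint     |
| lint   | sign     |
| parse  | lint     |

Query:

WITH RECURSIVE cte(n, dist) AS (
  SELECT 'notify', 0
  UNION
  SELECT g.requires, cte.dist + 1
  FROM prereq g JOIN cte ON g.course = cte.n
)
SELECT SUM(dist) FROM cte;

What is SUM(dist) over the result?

Base: (notify, dist=0).
Iteration 1: edges from {notify} -> (index, dist=1), (lint, dist=1), (scan, dist=1), (sign, dist=1).
Iteration 2: edges from {index,lint,scan,sign} -> (sign, dist=2), (tag, dist=2), (upload, dist=2).
Iteration 3: no outgoing edges from {sign,tag,upload}; recursion stops.
SUM(dist) = 0 + 1 + 1 + 1 + 1 + 2 + 2 + 2 = 10.

10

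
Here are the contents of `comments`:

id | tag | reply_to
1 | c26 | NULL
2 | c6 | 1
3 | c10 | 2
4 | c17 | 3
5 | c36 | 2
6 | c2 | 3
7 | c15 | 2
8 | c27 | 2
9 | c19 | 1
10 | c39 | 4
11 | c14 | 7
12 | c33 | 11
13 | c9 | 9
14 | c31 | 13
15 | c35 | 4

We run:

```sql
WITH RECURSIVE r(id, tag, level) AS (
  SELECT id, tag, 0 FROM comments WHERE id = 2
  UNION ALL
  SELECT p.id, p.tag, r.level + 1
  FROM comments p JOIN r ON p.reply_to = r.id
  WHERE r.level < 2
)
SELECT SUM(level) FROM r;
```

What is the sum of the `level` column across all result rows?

10

Base: id=2 (c6) at level 0.
Iteration 1: rows with reply_to in {2} -> c10 (id 3, level 1), c36 (id 5, level 1), c15 (id 7, level 1), c27 (id 8, level 1).
Iteration 2: rows with reply_to in {3,5,7,8} -> c17 (id 4, level 2), c2 (id 6, level 2), c14 (id 11, level 2).
Iteration 3: level < 2 fails for all current rows; recursion stops.
SUM(level) = 0 + 1 + 1 + 1 + 1 + 2 + 2 + 2 = 10.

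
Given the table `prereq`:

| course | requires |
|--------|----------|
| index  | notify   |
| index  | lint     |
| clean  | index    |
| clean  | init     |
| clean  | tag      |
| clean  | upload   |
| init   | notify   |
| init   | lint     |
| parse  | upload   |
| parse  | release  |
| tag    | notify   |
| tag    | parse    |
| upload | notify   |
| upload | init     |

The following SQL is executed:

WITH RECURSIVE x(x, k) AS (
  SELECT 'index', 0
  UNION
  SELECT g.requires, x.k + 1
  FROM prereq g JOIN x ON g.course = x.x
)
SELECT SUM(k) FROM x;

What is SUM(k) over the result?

Base: (index, k=0).
Iteration 1: edges from {index} -> (lint, k=1), (notify, k=1).
Iteration 2: no outgoing edges from {lint,notify}; recursion stops.
SUM(k) = 0 + 1 + 1 = 2.

2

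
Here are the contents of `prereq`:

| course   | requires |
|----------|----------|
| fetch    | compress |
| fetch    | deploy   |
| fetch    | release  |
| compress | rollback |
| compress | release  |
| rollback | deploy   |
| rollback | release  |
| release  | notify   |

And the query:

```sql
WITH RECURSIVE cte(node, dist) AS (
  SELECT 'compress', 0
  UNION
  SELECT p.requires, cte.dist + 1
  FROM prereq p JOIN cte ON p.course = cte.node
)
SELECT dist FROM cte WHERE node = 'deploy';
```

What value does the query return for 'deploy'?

Base: (compress, dist=0).
Iteration 1: edges from {compress} -> (release, dist=1), (rollback, dist=1).
Iteration 2: edges from {release,rollback} -> (deploy, dist=2), (notify, dist=2), (release, dist=2).
Iteration 3: edges from {deploy,notify,release} -> (notify, dist=3).
Iteration 4: no outgoing edges from {notify}; recursion stops.

2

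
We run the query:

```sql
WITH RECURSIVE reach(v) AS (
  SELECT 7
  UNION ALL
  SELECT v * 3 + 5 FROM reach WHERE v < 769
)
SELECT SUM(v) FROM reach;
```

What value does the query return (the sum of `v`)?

Base: v=7.
Iteration 1: 7 < 769 holds -> v = 7 * 3 + 5 = 26.
Iteration 2: 26 < 769 holds -> v = 26 * 3 + 5 = 83.
Iteration 3: 83 < 769 holds -> v = 83 * 3 + 5 = 254.
Iteration 4: 254 < 769 holds -> v = 254 * 3 + 5 = 767.
Iteration 5: 767 < 769 holds -> v = 767 * 3 + 5 = 2306.
Iteration 6: 2306 < 769 fails; recursion stops.
SUM(v) = 7 + 26 + 83 + 254 + 767 + 2306 = 3443.

3443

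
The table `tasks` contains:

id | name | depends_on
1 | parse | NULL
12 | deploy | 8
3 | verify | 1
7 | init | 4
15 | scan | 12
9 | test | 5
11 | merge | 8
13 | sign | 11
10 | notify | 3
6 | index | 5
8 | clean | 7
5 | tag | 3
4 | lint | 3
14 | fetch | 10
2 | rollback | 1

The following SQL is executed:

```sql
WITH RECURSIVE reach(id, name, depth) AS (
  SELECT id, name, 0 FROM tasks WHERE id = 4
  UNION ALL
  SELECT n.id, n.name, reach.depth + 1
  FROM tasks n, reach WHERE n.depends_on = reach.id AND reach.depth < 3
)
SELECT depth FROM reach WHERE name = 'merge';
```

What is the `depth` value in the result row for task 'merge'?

3

Base: id=4 (lint) at depth 0.
Iteration 1: rows with depends_on in {4} -> init (id 7, depth 1).
Iteration 2: rows with depends_on in {7} -> clean (id 8, depth 2).
Iteration 3: rows with depends_on in {8} -> merge (id 11, depth 3), deploy (id 12, depth 3).
Iteration 4: depth < 3 fails for all current rows; recursion stops.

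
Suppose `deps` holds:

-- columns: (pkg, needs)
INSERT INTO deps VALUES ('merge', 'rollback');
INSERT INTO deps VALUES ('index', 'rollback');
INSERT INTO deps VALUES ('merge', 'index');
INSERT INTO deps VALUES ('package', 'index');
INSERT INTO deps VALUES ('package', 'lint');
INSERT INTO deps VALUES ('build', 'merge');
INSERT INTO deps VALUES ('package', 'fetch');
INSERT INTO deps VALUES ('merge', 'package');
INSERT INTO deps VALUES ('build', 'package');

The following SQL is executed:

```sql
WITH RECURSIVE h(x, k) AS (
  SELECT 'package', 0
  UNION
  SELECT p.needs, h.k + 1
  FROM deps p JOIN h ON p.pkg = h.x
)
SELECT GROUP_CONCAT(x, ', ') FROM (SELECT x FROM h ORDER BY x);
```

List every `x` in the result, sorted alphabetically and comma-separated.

fetch, index, lint, package, rollback

Base: (package, k=0).
Iteration 1: edges from {package} -> (fetch, k=1), (index, k=1), (lint, k=1).
Iteration 2: edges from {fetch,index,lint} -> (rollback, k=2).
Iteration 3: no outgoing edges from {rollback}; recursion stops.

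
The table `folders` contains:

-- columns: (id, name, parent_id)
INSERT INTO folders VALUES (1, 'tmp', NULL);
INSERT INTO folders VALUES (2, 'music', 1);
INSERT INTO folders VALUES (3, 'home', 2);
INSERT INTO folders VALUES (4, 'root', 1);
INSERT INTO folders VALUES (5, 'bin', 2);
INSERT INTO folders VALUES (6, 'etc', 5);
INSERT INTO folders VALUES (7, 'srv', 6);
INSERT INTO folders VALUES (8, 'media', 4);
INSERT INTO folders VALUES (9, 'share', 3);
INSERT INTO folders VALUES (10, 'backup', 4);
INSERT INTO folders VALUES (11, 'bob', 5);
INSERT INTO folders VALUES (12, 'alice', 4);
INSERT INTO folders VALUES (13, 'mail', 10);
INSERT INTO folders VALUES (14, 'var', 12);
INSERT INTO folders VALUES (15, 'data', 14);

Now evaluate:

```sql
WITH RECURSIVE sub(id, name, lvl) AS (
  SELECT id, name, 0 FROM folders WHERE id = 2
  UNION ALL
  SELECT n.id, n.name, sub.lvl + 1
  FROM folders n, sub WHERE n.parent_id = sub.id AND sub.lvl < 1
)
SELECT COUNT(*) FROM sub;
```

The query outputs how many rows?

Base: id=2 (music) at lvl 0.
Iteration 1: rows with parent_id in {2} -> home (id 3, lvl 1), bin (id 5, lvl 1).
Iteration 2: lvl < 1 fails for all current rows; recursion stops.
Total rows emitted: 3.

3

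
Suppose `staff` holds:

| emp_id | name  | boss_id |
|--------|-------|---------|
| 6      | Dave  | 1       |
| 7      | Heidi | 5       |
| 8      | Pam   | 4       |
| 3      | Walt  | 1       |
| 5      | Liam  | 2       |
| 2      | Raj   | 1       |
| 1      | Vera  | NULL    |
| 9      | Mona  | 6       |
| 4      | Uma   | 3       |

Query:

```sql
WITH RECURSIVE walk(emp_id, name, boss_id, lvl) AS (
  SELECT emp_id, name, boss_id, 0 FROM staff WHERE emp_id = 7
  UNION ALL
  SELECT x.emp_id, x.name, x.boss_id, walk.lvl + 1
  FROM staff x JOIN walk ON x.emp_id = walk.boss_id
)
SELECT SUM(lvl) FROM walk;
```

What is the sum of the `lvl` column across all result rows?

6

Base: emp_id=7 (Heidi), boss_id=5, lvl 0.
Iteration 1: join on emp_id=5 -> Liam (id 5, boss_id=2, lvl 1).
Iteration 2: join on emp_id=2 -> Raj (id 2, boss_id=1, lvl 2).
Iteration 3: join on emp_id=1 -> Vera (id 1, boss_id=NULL, lvl 3).
Iteration 4: boss_id is NULL; no match; recursion stops.
SUM(lvl) = 0 + 1 + 2 + 3 = 6.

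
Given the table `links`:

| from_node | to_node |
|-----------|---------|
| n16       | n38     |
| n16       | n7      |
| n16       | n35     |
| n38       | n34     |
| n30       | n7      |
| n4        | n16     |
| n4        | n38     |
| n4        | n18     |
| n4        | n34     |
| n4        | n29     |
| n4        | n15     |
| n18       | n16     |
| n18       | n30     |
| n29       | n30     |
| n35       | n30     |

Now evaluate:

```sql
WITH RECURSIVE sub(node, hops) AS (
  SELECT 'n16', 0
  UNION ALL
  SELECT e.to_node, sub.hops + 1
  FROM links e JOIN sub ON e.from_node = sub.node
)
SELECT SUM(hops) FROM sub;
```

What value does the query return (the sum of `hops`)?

Base: (n16, hops=0).
Iteration 1: edges from {n16} -> (n35, hops=1), (n38, hops=1), (n7, hops=1).
Iteration 2: edges from {n35,n38,n7} -> (n30, hops=2), (n34, hops=2).
Iteration 3: edges from {n30,n34} -> (n7, hops=3).
Iteration 4: no outgoing edges from {n7}; recursion stops.
SUM(hops) = 0 + 1 + 1 + 1 + 2 + 2 + 3 = 10.

10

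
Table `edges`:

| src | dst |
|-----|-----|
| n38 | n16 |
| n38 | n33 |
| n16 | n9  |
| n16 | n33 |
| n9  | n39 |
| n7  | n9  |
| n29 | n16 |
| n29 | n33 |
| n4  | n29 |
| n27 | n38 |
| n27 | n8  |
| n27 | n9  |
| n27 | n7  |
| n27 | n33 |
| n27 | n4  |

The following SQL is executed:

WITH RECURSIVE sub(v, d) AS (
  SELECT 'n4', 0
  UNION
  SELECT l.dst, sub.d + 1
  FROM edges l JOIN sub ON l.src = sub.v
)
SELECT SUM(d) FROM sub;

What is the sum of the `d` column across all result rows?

Base: (n4, d=0).
Iteration 1: edges from {n4} -> (n29, d=1).
Iteration 2: edges from {n29} -> (n16, d=2), (n33, d=2).
Iteration 3: edges from {n16,n33} -> (n33, d=3), (n9, d=3).
Iteration 4: edges from {n33,n9} -> (n39, d=4).
Iteration 5: no outgoing edges from {n39}; recursion stops.
SUM(d) = 0 + 1 + 2 + 2 + 3 + 3 + 4 = 15.

15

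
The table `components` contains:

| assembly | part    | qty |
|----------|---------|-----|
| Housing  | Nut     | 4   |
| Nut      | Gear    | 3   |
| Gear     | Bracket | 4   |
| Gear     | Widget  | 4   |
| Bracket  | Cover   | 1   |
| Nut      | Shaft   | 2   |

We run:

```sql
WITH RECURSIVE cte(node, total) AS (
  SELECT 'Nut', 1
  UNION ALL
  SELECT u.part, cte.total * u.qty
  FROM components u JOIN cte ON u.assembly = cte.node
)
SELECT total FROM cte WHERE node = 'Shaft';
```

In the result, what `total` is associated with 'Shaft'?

2

Base: (Nut, total=1).
Iteration 1: components of {Nut} -> Gear = 1*3 = 3, Shaft = 1*2 = 2.
Iteration 2: components of {Gear,Shaft} -> Bracket = 3*4 = 12, Widget = 3*4 = 12.
Iteration 3: components of {Bracket,Widget} -> Cover = 12*1 = 12.
Iteration 4: no further components; recursion stops.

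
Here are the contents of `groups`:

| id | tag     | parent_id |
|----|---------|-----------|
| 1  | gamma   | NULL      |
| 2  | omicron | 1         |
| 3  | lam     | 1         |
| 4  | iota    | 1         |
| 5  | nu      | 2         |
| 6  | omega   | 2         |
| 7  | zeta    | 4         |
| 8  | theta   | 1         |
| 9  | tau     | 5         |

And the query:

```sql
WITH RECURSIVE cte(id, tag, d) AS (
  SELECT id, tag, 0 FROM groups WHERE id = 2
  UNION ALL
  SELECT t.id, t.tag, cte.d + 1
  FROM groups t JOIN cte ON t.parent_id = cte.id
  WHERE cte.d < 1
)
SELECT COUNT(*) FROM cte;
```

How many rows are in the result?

3

Base: id=2 (omicron) at d 0.
Iteration 1: rows with parent_id in {2} -> nu (id 5, d 1), omega (id 6, d 1).
Iteration 2: d < 1 fails for all current rows; recursion stops.
Total rows emitted: 3.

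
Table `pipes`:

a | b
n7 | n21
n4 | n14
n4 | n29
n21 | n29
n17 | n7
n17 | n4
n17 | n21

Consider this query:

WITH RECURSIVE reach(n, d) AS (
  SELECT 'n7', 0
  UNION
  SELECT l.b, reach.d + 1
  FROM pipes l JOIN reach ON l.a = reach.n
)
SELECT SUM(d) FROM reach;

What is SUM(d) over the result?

Base: (n7, d=0).
Iteration 1: edges from {n7} -> (n21, d=1).
Iteration 2: edges from {n21} -> (n29, d=2).
Iteration 3: no outgoing edges from {n29}; recursion stops.
SUM(d) = 0 + 1 + 2 = 3.

3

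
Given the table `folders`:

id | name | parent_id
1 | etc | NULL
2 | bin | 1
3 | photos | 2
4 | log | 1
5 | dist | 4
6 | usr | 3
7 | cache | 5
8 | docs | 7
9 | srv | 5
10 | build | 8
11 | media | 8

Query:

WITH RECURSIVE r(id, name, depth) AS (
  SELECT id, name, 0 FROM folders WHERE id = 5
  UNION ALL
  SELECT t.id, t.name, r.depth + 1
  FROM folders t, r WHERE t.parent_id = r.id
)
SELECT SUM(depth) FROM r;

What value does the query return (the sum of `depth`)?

Base: id=5 (dist) at depth 0.
Iteration 1: rows with parent_id in {5} -> cache (id 7, depth 1), srv (id 9, depth 1).
Iteration 2: rows with parent_id in {7,9} -> docs (id 8, depth 2).
Iteration 3: rows with parent_id in {8} -> build (id 10, depth 3), media (id 11, depth 3).
Iteration 4: no rows with parent_id in {10,11}; recursion stops.
SUM(depth) = 0 + 1 + 1 + 2 + 3 + 3 = 10.

10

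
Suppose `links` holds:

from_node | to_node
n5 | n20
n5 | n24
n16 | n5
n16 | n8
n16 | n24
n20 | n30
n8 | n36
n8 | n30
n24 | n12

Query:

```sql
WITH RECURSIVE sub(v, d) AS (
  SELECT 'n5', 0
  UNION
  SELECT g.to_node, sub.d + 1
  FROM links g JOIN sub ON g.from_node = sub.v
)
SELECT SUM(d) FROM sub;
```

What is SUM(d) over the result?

6

Base: (n5, d=0).
Iteration 1: edges from {n5} -> (n20, d=1), (n24, d=1).
Iteration 2: edges from {n20,n24} -> (n12, d=2), (n30, d=2).
Iteration 3: no outgoing edges from {n12,n30}; recursion stops.
SUM(d) = 0 + 1 + 1 + 2 + 2 = 6.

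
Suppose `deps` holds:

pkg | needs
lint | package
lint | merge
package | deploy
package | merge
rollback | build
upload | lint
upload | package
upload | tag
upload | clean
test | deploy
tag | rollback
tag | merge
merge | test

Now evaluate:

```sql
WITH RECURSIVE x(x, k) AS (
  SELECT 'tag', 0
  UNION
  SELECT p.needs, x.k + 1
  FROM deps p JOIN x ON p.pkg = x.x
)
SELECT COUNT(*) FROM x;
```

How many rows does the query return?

Base: (tag, k=0).
Iteration 1: edges from {tag} -> (merge, k=1), (rollback, k=1).
Iteration 2: edges from {merge,rollback} -> (build, k=2), (test, k=2).
Iteration 3: edges from {build,test} -> (deploy, k=3).
Iteration 4: no outgoing edges from {deploy}; recursion stops.
Total rows emitted: 6.

6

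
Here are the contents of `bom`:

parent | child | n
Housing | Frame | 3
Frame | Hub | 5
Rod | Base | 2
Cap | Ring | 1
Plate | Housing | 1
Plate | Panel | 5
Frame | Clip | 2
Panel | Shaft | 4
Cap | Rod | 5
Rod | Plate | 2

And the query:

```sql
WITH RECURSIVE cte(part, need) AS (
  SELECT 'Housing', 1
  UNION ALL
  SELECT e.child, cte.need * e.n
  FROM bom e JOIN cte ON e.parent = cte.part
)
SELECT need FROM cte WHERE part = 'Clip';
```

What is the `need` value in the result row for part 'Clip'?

Base: (Housing, need=1).
Iteration 1: components of {Housing} -> Frame = 1*3 = 3.
Iteration 2: components of {Frame} -> Clip = 3*2 = 6, Hub = 3*5 = 15.
Iteration 3: no further components; recursion stops.

6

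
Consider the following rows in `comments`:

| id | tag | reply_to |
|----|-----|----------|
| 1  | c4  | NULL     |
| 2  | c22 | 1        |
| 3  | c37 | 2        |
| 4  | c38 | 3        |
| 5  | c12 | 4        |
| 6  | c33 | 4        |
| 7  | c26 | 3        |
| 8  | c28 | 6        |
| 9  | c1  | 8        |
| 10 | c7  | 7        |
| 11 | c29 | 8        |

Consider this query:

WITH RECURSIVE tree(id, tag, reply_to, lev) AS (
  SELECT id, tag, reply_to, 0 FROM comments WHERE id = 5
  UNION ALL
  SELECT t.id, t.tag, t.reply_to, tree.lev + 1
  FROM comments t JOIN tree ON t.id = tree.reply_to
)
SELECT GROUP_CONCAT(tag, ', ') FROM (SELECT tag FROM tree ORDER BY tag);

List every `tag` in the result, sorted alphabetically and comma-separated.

c12, c22, c37, c38, c4

Base: id=5 (c12), reply_to=4, lev 0.
Iteration 1: join on id=4 -> c38 (id 4, reply_to=3, lev 1).
Iteration 2: join on id=3 -> c37 (id 3, reply_to=2, lev 2).
Iteration 3: join on id=2 -> c22 (id 2, reply_to=1, lev 3).
Iteration 4: join on id=1 -> c4 (id 1, reply_to=NULL, lev 4).
Iteration 5: reply_to is NULL; no match; recursion stops.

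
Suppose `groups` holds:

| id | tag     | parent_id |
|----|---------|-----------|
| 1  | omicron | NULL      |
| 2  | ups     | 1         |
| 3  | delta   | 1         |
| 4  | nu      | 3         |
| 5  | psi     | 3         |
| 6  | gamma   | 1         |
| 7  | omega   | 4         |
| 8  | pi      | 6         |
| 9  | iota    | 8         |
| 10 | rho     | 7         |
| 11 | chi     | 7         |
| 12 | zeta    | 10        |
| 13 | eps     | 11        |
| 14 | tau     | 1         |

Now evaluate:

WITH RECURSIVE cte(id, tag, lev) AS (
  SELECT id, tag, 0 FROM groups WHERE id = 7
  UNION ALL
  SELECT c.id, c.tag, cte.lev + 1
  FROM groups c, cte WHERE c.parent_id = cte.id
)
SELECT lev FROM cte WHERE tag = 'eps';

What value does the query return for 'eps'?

2

Base: id=7 (omega) at lev 0.
Iteration 1: rows with parent_id in {7} -> rho (id 10, lev 1), chi (id 11, lev 1).
Iteration 2: rows with parent_id in {10,11} -> zeta (id 12, lev 2), eps (id 13, lev 2).
Iteration 3: no rows with parent_id in {12,13}; recursion stops.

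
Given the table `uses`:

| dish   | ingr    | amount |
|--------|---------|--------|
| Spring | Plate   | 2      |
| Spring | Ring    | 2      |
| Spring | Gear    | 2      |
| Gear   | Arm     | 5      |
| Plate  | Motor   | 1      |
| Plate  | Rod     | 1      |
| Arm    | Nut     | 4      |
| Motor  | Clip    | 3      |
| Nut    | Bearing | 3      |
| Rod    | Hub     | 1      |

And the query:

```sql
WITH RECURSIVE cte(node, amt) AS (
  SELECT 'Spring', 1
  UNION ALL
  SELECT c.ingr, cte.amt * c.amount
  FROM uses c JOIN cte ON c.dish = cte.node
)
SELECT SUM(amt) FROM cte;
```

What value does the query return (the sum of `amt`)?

189

Base: (Spring, amt=1).
Iteration 1: components of {Spring} -> Gear = 1*2 = 2, Plate = 1*2 = 2, Ring = 1*2 = 2.
Iteration 2: components of {Gear,Plate,Ring} -> Arm = 2*5 = 10, Motor = 2*1 = 2, Rod = 2*1 = 2.
Iteration 3: components of {Arm,Motor,Rod} -> Clip = 2*3 = 6, Hub = 2*1 = 2, Nut = 10*4 = 40.
Iteration 4: components of {Clip,Hub,Nut} -> Bearing = 40*3 = 120.
Iteration 5: no further components; recursion stops.
SUM(amt) = 1 + 2 + 2 + 2 + 2 + 2 + 10 + 6 + 2 + 40 + 120 = 189.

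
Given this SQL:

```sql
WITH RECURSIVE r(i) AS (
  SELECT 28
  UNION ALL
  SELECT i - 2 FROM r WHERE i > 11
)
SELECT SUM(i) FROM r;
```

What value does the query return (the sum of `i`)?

Base: i=28.
Iteration 1: 28 > 11 holds -> i = 28 - 2 = 26.
Iteration 2: 26 > 11 holds -> i = 26 - 2 = 24.
Iteration 3: 24 > 11 holds -> i = 24 - 2 = 22.
Iteration 4: 22 > 11 holds -> i = 22 - 2 = 20.
Iteration 5: 20 > 11 holds -> i = 20 - 2 = 18.
Iteration 6: 18 > 11 holds -> i = 18 - 2 = 16.
Iteration 7: 16 > 11 holds -> i = 16 - 2 = 14.
Iteration 8: 14 > 11 holds -> i = 14 - 2 = 12.
Iteration 9: 12 > 11 holds -> i = 12 - 2 = 10.
Iteration 10: 10 > 11 fails; recursion stops.
SUM(i) = 28 + 26 + 24 + 22 + 20 + 18 + 16 + 14 + 12 + 10 = 190.

190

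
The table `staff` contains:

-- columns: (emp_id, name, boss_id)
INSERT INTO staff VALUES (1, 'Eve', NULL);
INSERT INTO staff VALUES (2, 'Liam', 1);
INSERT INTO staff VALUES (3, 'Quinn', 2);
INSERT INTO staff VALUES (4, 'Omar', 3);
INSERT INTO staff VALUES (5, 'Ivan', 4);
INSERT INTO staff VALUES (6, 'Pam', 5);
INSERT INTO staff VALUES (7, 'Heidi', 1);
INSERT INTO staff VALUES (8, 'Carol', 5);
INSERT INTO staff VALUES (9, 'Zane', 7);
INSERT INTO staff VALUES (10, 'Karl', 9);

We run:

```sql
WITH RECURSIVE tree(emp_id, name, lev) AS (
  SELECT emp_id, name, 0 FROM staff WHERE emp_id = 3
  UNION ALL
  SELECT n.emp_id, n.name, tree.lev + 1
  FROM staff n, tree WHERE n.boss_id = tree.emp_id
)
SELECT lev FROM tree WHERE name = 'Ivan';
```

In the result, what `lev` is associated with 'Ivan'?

Base: emp_id=3 (Quinn) at lev 0.
Iteration 1: rows with boss_id in {3} -> Omar (id 4, lev 1).
Iteration 2: rows with boss_id in {4} -> Ivan (id 5, lev 2).
Iteration 3: rows with boss_id in {5} -> Pam (id 6, lev 3), Carol (id 8, lev 3).
Iteration 4: no rows with boss_id in {6,8}; recursion stops.

2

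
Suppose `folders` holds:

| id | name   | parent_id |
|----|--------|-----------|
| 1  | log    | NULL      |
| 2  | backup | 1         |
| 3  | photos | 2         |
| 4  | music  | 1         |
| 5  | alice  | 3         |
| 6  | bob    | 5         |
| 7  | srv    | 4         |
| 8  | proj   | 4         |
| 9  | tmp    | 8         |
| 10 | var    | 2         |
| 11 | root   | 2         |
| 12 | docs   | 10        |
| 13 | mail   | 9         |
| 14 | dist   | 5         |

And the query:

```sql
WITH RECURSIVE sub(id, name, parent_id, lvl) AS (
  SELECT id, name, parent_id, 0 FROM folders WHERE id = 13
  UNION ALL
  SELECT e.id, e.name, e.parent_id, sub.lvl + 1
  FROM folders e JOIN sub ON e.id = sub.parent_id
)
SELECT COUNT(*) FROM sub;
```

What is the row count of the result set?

5

Base: id=13 (mail), parent_id=9, lvl 0.
Iteration 1: join on id=9 -> tmp (id 9, parent_id=8, lvl 1).
Iteration 2: join on id=8 -> proj (id 8, parent_id=4, lvl 2).
Iteration 3: join on id=4 -> music (id 4, parent_id=1, lvl 3).
Iteration 4: join on id=1 -> log (id 1, parent_id=NULL, lvl 4).
Iteration 5: parent_id is NULL; no match; recursion stops.
Total rows emitted: 5.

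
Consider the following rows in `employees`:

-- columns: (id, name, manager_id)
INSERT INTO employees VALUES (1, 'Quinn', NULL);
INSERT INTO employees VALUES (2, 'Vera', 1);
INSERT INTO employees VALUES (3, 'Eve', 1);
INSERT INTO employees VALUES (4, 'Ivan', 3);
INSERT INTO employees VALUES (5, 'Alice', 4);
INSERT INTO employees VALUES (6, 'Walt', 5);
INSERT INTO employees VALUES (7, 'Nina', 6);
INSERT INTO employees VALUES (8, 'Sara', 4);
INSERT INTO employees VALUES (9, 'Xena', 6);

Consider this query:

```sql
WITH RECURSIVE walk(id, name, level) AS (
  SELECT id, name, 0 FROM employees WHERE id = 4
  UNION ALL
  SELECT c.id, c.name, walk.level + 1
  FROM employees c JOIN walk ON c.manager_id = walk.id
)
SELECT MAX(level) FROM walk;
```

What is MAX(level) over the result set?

Base: id=4 (Ivan) at level 0.
Iteration 1: rows with manager_id in {4} -> Alice (id 5, level 1), Sara (id 8, level 1).
Iteration 2: rows with manager_id in {5,8} -> Walt (id 6, level 2).
Iteration 3: rows with manager_id in {6} -> Nina (id 7, level 3), Xena (id 9, level 3).
Iteration 4: no rows with manager_id in {7,9}; recursion stops.
level values: 0, 1, 1, 2, 3, 3; the maximum is 3.

3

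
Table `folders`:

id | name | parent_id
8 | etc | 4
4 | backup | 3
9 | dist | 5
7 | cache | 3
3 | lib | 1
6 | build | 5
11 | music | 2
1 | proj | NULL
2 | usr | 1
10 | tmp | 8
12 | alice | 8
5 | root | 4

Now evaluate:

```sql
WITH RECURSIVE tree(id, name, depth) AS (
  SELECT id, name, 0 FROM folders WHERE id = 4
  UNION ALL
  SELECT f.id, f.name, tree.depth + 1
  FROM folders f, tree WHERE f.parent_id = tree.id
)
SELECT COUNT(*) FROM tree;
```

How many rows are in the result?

Base: id=4 (backup) at depth 0.
Iteration 1: rows with parent_id in {4} -> root (id 5, depth 1), etc (id 8, depth 1).
Iteration 2: rows with parent_id in {5,8} -> build (id 6, depth 2), dist (id 9, depth 2), tmp (id 10, depth 2), alice (id 12, depth 2).
Iteration 3: no rows with parent_id in {6,9,10,12}; recursion stops.
Total rows emitted: 7.

7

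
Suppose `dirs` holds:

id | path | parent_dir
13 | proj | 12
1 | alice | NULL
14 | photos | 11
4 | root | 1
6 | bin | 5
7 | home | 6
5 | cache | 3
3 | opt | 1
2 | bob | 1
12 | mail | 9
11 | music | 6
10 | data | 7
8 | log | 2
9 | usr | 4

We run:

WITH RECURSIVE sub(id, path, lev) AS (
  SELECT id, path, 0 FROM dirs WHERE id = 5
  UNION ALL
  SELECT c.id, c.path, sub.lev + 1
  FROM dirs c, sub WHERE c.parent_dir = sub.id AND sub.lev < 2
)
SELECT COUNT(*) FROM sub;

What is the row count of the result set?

4

Base: id=5 (cache) at lev 0.
Iteration 1: rows with parent_dir in {5} -> bin (id 6, lev 1).
Iteration 2: rows with parent_dir in {6} -> home (id 7, lev 2), music (id 11, lev 2).
Iteration 3: lev < 2 fails for all current rows; recursion stops.
Total rows emitted: 4.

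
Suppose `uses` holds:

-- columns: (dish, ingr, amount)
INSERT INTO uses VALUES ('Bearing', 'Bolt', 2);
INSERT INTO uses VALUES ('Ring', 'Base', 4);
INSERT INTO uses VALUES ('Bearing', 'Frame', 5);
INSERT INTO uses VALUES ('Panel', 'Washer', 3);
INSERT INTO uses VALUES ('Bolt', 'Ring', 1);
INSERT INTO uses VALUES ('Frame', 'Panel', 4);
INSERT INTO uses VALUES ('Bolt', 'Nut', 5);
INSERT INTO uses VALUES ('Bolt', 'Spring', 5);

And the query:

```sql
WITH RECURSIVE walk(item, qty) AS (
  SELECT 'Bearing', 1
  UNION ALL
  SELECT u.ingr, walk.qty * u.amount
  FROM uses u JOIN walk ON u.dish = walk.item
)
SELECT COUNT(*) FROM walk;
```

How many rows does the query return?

9

Base: (Bearing, qty=1).
Iteration 1: components of {Bearing} -> Bolt = 1*2 = 2, Frame = 1*5 = 5.
Iteration 2: components of {Bolt,Frame} -> Nut = 2*5 = 10, Panel = 5*4 = 20, Ring = 2*1 = 2, Spring = 2*5 = 10.
Iteration 3: components of {Nut,Panel,Ring,Spring} -> Base = 2*4 = 8, Washer = 20*3 = 60.
Iteration 4: no further components; recursion stops.
Total rows emitted: 9.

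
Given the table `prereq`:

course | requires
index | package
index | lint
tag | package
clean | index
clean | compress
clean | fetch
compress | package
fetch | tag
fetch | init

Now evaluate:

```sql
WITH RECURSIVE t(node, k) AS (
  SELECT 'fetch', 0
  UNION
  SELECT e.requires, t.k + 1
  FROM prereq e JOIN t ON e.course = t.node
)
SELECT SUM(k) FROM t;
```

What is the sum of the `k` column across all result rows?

4

Base: (fetch, k=0).
Iteration 1: edges from {fetch} -> (init, k=1), (tag, k=1).
Iteration 2: edges from {init,tag} -> (package, k=2).
Iteration 3: no outgoing edges from {package}; recursion stops.
SUM(k) = 0 + 1 + 1 + 2 = 4.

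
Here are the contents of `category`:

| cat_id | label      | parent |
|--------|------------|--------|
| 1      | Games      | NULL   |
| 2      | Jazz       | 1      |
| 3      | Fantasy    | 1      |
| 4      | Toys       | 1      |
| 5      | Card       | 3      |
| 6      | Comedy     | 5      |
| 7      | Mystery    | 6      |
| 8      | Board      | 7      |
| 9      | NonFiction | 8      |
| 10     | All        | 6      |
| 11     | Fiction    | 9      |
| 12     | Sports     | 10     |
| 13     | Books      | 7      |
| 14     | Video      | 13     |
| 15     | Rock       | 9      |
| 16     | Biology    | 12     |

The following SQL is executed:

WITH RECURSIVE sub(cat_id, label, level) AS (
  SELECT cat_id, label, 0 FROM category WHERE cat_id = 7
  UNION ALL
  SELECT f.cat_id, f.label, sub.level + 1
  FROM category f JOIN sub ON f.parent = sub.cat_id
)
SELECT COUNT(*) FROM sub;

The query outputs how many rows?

Base: cat_id=7 (Mystery) at level 0.
Iteration 1: rows with parent in {7} -> Board (id 8, level 1), Books (id 13, level 1).
Iteration 2: rows with parent in {8,13} -> NonFiction (id 9, level 2), Video (id 14, level 2).
Iteration 3: rows with parent in {9,14} -> Fiction (id 11, level 3), Rock (id 15, level 3).
Iteration 4: no rows with parent in {11,15}; recursion stops.
Total rows emitted: 7.

7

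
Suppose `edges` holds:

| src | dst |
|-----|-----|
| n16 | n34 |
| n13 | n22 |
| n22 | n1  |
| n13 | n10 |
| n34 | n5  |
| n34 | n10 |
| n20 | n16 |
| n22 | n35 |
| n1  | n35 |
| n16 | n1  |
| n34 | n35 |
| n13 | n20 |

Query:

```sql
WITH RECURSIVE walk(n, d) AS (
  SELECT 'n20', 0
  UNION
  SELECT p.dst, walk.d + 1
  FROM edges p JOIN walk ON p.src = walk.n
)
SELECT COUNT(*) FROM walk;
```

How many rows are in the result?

Base: (n20, d=0).
Iteration 1: edges from {n20} -> (n16, d=1).
Iteration 2: edges from {n16} -> (n1, d=2), (n34, d=2).
Iteration 3: edges from {n1,n34} -> (n10, d=3), (n35, d=3), (n5, d=3). [UNION drops 1 duplicate row(s)]
Iteration 4: no outgoing edges from {n10,n35,n5}; recursion stops.
Total rows emitted: 7.

7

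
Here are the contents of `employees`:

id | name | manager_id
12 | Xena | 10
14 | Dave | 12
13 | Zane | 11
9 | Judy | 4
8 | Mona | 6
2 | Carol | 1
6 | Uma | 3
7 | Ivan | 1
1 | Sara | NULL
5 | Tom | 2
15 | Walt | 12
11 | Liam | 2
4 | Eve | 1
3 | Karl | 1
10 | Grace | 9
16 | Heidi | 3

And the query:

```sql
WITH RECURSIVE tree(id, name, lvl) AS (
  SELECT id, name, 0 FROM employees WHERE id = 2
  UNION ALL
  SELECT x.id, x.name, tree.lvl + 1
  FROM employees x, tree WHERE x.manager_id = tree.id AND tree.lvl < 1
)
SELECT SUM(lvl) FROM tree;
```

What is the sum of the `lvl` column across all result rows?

2

Base: id=2 (Carol) at lvl 0.
Iteration 1: rows with manager_id in {2} -> Tom (id 5, lvl 1), Liam (id 11, lvl 1).
Iteration 2: lvl < 1 fails for all current rows; recursion stops.
SUM(lvl) = 0 + 1 + 1 = 2.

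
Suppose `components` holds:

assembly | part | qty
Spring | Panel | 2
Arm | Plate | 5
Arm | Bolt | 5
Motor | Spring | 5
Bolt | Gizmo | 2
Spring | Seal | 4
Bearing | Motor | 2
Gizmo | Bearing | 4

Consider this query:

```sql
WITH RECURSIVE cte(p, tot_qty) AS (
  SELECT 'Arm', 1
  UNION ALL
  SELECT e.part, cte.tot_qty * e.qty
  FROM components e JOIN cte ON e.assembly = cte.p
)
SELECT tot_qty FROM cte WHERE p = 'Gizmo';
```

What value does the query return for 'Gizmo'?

10

Base: (Arm, tot_qty=1).
Iteration 1: components of {Arm} -> Bolt = 1*5 = 5, Plate = 1*5 = 5.
Iteration 2: components of {Bolt,Plate} -> Gizmo = 5*2 = 10.
Iteration 3: components of {Gizmo} -> Bearing = 10*4 = 40.
Iteration 4: components of {Bearing} -> Motor = 40*2 = 80.
Iteration 5: components of {Motor} -> Spring = 80*5 = 400.
Iteration 6: components of {Spring} -> Panel = 400*2 = 800, Seal = 400*4 = 1600.
Iteration 7: no further components; recursion stops.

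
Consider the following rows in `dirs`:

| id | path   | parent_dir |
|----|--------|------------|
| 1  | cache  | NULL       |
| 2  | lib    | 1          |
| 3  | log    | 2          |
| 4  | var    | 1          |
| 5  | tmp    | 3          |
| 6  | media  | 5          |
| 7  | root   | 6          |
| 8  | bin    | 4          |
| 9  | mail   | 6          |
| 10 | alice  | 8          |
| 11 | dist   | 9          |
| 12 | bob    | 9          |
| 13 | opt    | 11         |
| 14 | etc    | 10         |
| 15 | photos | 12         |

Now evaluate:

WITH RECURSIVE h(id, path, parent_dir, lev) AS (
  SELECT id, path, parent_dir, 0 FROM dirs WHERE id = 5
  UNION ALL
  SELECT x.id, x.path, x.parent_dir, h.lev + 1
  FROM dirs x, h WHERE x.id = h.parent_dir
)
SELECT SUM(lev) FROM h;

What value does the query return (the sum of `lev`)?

Base: id=5 (tmp), parent_dir=3, lev 0.
Iteration 1: join on id=3 -> log (id 3, parent_dir=2, lev 1).
Iteration 2: join on id=2 -> lib (id 2, parent_dir=1, lev 2).
Iteration 3: join on id=1 -> cache (id 1, parent_dir=NULL, lev 3).
Iteration 4: parent_dir is NULL; no match; recursion stops.
SUM(lev) = 0 + 1 + 2 + 3 = 6.

6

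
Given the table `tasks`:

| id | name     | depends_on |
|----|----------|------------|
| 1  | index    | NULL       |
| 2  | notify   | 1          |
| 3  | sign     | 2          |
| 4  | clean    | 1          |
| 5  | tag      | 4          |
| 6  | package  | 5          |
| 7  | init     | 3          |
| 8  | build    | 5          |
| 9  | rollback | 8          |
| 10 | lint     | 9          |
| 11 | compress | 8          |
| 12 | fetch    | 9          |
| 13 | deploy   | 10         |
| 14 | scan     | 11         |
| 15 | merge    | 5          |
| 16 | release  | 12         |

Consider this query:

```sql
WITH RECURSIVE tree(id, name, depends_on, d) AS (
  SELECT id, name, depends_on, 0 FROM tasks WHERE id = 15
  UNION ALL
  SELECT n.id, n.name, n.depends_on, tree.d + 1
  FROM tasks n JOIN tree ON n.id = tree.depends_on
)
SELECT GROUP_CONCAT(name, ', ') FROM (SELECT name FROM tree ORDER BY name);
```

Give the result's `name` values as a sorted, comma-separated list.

clean, index, merge, tag

Base: id=15 (merge), depends_on=5, d 0.
Iteration 1: join on id=5 -> tag (id 5, depends_on=4, d 1).
Iteration 2: join on id=4 -> clean (id 4, depends_on=1, d 2).
Iteration 3: join on id=1 -> index (id 1, depends_on=NULL, d 3).
Iteration 4: depends_on is NULL; no match; recursion stops.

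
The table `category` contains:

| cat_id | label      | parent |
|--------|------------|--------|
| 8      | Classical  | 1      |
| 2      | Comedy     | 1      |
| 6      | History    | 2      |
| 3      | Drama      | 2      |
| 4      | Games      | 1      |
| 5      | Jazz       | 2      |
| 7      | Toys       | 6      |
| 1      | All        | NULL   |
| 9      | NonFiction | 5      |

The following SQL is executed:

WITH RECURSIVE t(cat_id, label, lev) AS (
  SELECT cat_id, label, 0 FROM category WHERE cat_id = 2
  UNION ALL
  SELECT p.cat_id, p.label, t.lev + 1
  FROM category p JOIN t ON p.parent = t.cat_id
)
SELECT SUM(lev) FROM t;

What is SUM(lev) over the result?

Base: cat_id=2 (Comedy) at lev 0.
Iteration 1: rows with parent in {2} -> Drama (id 3, lev 1), Jazz (id 5, lev 1), History (id 6, lev 1).
Iteration 2: rows with parent in {3,5,6} -> Toys (id 7, lev 2), NonFiction (id 9, lev 2).
Iteration 3: no rows with parent in {7,9}; recursion stops.
SUM(lev) = 0 + 1 + 1 + 1 + 2 + 2 = 7.

7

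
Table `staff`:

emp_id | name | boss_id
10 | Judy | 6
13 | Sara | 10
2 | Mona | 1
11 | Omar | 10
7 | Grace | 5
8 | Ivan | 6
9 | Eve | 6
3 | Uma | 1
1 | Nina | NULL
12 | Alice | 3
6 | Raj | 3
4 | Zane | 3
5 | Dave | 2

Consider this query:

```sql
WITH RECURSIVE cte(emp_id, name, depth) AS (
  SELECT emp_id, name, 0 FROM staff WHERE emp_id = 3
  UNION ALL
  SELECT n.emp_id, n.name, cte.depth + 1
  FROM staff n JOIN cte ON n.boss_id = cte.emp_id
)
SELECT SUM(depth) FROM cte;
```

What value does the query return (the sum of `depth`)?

15

Base: emp_id=3 (Uma) at depth 0.
Iteration 1: rows with boss_id in {3} -> Zane (id 4, depth 1), Raj (id 6, depth 1), Alice (id 12, depth 1).
Iteration 2: rows with boss_id in {4,6,12} -> Ivan (id 8, depth 2), Eve (id 9, depth 2), Judy (id 10, depth 2).
Iteration 3: rows with boss_id in {8,9,10} -> Omar (id 11, depth 3), Sara (id 13, depth 3).
Iteration 4: no rows with boss_id in {11,13}; recursion stops.
SUM(depth) = 0 + 1 + 1 + 1 + 2 + 2 + 2 + 3 + 3 = 15.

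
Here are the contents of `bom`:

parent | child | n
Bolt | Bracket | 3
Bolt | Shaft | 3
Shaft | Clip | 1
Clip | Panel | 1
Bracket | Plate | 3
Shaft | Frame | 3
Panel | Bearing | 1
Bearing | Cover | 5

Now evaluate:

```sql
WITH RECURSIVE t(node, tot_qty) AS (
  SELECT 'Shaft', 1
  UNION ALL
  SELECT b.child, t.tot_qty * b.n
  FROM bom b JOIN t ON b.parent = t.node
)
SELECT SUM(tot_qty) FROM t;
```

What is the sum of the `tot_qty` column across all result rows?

12

Base: (Shaft, tot_qty=1).
Iteration 1: components of {Shaft} -> Clip = 1*1 = 1, Frame = 1*3 = 3.
Iteration 2: components of {Clip,Frame} -> Panel = 1*1 = 1.
Iteration 3: components of {Panel} -> Bearing = 1*1 = 1.
Iteration 4: components of {Bearing} -> Cover = 1*5 = 5.
Iteration 5: no further components; recursion stops.
SUM(tot_qty) = 1 + 1 + 3 + 1 + 1 + 5 = 12.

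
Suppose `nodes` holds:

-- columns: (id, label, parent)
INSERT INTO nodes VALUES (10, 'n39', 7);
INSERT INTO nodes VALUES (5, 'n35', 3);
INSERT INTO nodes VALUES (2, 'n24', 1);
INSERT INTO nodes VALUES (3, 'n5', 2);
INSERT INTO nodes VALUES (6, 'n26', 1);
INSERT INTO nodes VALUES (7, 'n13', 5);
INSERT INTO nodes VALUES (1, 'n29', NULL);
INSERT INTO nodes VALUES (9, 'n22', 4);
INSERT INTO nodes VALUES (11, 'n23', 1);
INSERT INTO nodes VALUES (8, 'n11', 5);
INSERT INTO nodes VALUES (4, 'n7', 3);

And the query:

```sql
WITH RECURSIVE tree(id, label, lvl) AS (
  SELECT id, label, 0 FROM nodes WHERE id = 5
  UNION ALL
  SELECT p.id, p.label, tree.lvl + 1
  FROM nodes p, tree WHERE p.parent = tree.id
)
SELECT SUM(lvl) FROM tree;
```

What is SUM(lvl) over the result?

4

Base: id=5 (n35) at lvl 0.
Iteration 1: rows with parent in {5} -> n13 (id 7, lvl 1), n11 (id 8, lvl 1).
Iteration 2: rows with parent in {7,8} -> n39 (id 10, lvl 2).
Iteration 3: no rows with parent in {10}; recursion stops.
SUM(lvl) = 0 + 1 + 1 + 2 = 4.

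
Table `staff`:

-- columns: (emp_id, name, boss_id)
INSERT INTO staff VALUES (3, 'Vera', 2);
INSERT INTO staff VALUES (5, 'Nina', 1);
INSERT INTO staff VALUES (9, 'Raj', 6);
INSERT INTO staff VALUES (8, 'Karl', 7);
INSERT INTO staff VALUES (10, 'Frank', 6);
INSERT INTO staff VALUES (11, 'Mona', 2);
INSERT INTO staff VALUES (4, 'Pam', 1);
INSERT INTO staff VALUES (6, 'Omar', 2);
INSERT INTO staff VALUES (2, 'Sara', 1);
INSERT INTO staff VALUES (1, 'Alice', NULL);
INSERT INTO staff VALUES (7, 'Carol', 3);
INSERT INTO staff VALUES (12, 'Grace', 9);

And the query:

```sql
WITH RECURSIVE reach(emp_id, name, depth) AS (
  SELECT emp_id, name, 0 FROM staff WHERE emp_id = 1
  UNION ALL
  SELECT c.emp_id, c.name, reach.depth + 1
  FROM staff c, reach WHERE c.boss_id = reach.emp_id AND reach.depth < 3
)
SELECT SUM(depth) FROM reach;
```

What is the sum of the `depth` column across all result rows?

18

Base: emp_id=1 (Alice) at depth 0.
Iteration 1: rows with boss_id in {1} -> Sara (id 2, depth 1), Pam (id 4, depth 1), Nina (id 5, depth 1).
Iteration 2: rows with boss_id in {2,4,5} -> Vera (id 3, depth 2), Omar (id 6, depth 2), Mona (id 11, depth 2).
Iteration 3: rows with boss_id in {3,6,11} -> Carol (id 7, depth 3), Raj (id 9, depth 3), Frank (id 10, depth 3).
Iteration 4: depth < 3 fails for all current rows; recursion stops.
SUM(depth) = 0 + 1 + 1 + 1 + 2 + 2 + 2 + 3 + 3 + 3 = 18.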